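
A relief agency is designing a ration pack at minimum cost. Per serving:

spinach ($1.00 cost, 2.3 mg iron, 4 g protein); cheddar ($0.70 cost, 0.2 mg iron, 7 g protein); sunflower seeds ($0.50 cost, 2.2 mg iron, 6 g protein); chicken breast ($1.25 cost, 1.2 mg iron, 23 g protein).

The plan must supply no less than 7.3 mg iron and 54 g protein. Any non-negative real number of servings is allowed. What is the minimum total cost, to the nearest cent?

A basic optimal solution has at most two foods positive. Try each food alone and each pair with both targets met exactly.
spinach only: max(7.3/2.3, 54/4) = 13.5 servings → $13.50.
cheddar only: max(7.3/0.2, 54/7) = 36.5 servings → $25.55.
sunflower seeds only: max(7.3/2.2, 54/6) = 9 servings → $4.50.
chicken breast only: max(7.3/1.2, 54/23) = 6.083 servings → $7.60.
spinach + cheddar with both tight: 2.634 servings and 6.209 servings → $6.98.
spinach + sunflower seeds: intersection lies outside the first quadrant.
spinach + chicken breast with both tight: 2.143 servings and 1.975 servings → $4.61.
cheddar + sunflower seeds with both tight: 5.282 servings and 2.838 servings → $5.12.
cheddar + chicken breast: intersection lies outside the first quadrant.
sunflower seeds + chicken breast with both tight: 2.376 servings and 1.728 servings → $3.35.
So the least-cost plan costs $3.35.

$3.35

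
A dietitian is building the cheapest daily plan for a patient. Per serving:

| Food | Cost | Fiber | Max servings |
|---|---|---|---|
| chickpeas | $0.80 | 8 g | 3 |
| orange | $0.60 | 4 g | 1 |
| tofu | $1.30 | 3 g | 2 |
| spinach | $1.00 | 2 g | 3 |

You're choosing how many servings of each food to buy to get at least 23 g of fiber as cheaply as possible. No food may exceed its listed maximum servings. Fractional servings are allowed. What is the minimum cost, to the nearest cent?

Cost per g of fiber: chickpeas $0.1000, orange $0.1500, tofu $0.4333, spinach $0.5000.
Take 2.875 servings of chickpeas: +23.0 g fiber for $2.30 (total $2.30, still need 0.0 g).
Greedy by cheapest-per-g is optimal for a single linear constraint, so the minimum cost is $2.30.

$2.30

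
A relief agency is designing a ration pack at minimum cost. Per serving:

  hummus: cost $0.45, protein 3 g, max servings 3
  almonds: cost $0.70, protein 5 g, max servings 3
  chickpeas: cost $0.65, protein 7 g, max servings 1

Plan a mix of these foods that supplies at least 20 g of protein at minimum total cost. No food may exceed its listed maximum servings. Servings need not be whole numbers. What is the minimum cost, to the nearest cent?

$2.47

Cost per g of protein: chickpeas $0.0929, almonds $0.1400, hummus $0.1500.
Take 1 serving of chickpeas: +7.0 g protein for $0.65 (total $0.65, still need 13.0 g).
Take 2.6 servings of almonds: +13.0 g protein for $1.82 (total $2.47, still need 0.0 g).
Greedy by cheapest-per-g is optimal for a single linear constraint, so the minimum cost is $2.47.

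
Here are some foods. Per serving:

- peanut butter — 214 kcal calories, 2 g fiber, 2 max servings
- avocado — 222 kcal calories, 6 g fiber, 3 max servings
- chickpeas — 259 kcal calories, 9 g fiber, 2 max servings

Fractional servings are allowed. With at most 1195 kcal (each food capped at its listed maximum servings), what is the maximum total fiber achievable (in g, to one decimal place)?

36.1 g

Fiber per kcal: chickpeas 0.03475, avocado 0.02703, peanut butter 0.009346.
Take 2 servings of chickpeas: uses 518 kcal, +18.0 g fiber (running total 18.0 g).
Take 3 servings of avocado: uses 666 kcal, +18.0 g fiber (running total 36.0 g).
Take 0.0514 servings of peanut butter: uses 11 kcal, +0.1 g fiber (running total 36.1 g).
Filling greedily by fiber-per-kcal is optimal for one linear limit, giving 36.1 g.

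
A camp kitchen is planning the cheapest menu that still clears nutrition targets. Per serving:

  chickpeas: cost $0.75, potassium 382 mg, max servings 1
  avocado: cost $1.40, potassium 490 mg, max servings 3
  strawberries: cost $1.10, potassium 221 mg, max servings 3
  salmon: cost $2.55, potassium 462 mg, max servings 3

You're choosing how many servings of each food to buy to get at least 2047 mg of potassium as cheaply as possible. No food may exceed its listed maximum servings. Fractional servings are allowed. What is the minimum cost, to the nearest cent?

$5.92

Cost per mg of potassium: chickpeas $0.0020, avocado $0.0029, strawberries $0.0050, salmon $0.0055.
Take 1 serving of chickpeas: +382.0 mg potassium for $0.75 (total $0.75, still need 1665.0 mg).
Take 3 servings of avocado: +1470.0 mg potassium for $4.20 (total $4.95, still need 195.0 mg).
Take 0.8824 servings of strawberries: +195.0 mg potassium for $0.97 (total $5.92, still need 0.0 mg).
Greedy by cheapest-per-mg is optimal for a single linear constraint, so the minimum cost is $5.92.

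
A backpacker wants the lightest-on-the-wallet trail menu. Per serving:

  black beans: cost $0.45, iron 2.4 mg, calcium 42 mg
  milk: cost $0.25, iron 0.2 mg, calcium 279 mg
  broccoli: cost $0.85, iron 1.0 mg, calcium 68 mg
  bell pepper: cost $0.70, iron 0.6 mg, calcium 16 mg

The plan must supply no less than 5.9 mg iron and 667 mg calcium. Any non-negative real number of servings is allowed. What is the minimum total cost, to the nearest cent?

$1.54

A basic optimal solution has at most two foods positive. Try each food alone and each pair with both targets met exactly.
black beans only: max(5.9/2.4, 667/42) = 15.88 servings → $7.15.
milk only: max(5.9/0.2, 667/279) = 29.5 servings → $7.38.
broccoli only: max(5.9/1.0, 667/68) = 9.809 servings → $8.34.
bell pepper only: max(5.9/0.6, 667/16) = 41.69 servings → $29.18.
black beans + milk with both tight: 2.288 servings and 2.046 servings → $1.54.
black beans + broccoli: intersection lies outside the first quadrant.
black beans + bell pepper: the both-tight solution has a negative serving — not a feasible corner.
milk + broccoli with both tight: 1.002 servings and 5.7 servings → $5.10.
milk + bell pepper with both tight: 1.862 servings and 9.213 servings → $6.91.
broccoli + bell pepper: the both-tight solution has a negative serving — not a feasible corner.
Cheapest feasible corner: $1.54.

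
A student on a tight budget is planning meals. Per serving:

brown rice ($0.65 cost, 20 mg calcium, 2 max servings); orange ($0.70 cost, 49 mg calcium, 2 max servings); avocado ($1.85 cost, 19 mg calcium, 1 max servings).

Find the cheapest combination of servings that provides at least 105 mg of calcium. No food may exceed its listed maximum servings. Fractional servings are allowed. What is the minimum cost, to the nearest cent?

Cost per mg of calcium: orange $0.0143, brown rice $0.0325, avocado $0.0974.
Take 2 servings of orange: +98.0 mg calcium for $1.40 (total $1.40, still need 7.0 mg).
Take 0.35 servings of brown rice: +7.0 mg calcium for $0.23 (total $1.63, still need 0.0 mg).
Filling from the cheapest source first is optimal under one linear minimum: $1.63.

$1.63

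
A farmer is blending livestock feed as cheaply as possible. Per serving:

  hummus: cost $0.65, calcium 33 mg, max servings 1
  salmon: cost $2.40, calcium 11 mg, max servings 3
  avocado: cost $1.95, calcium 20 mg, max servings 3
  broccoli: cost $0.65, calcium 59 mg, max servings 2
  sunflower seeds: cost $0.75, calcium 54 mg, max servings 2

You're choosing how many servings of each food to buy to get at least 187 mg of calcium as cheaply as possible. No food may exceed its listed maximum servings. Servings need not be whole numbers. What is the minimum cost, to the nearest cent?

$2.26

Cost per mg of calcium: broccoli $0.0110, sunflower seeds $0.0139, hummus $0.0197, avocado $0.0975, salmon $0.2182.
Take 2 servings of broccoli: +118.0 mg calcium for $1.30 (total $1.30, still need 69.0 mg).
Take 1.278 servings of sunflower seeds: +69.0 mg calcium for $0.96 (total $2.26, still need 0.0 mg).
Greedy by cheapest-per-mg is optimal for a single linear constraint, so the minimum cost is $2.26.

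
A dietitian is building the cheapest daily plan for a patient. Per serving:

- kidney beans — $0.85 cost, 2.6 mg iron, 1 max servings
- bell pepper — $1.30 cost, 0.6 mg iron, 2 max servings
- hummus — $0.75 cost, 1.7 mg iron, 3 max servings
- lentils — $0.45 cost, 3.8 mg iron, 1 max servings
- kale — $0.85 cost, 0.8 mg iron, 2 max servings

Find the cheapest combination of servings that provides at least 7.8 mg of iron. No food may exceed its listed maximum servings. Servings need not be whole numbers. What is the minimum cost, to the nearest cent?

$1.92

Cost per mg of iron: lentils $0.1184, kidney beans $0.3269, hummus $0.4412, kale $1.0625, bell pepper $2.1667.
Take 1 serving of lentils: +3.8 mg iron for $0.45 (total $0.45, still need 4.0 mg).
Take 1 serving of kidney beans: +2.6 mg iron for $0.85 (total $1.30, still need 1.4 mg).
Take 0.8235 servings of hummus: +1.4 mg iron for $0.62 (total $1.92, still need 0.0 mg).
Filling from the cheapest source first is optimal under one linear minimum: $1.92.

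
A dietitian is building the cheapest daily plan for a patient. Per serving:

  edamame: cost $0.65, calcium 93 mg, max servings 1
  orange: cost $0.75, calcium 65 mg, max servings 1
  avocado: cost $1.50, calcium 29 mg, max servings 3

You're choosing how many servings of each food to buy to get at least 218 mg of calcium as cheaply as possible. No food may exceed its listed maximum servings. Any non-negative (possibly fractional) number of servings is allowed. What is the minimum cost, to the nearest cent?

Cost per mg of calcium: edamame $0.0070, orange $0.0115, avocado $0.0517.
Take 1 serving of edamame: +93.0 mg calcium for $0.65 (total $0.65, still need 125.0 mg).
Take 1 serving of orange: +65.0 mg calcium for $0.75 (total $1.40, still need 60.0 mg).
Take 2.069 servings of avocado: +60.0 mg calcium for $3.10 (total $4.50, still need 0.0 mg).
Filling from the cheapest source first is optimal under one linear minimum: $4.50.

$4.50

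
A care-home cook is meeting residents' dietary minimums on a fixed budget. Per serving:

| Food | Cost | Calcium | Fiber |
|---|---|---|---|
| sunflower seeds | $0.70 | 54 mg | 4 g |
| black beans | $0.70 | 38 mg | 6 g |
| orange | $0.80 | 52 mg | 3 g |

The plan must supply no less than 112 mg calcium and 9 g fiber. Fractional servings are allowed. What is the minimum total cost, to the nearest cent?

$1.50

The cheapest plan sits at a corner of the feasible region — with two constraints it uses at most two foods.
sunflower seeds only: max(112/54, 9/4) = 2.25 servings → $1.57.
black beans only: max(112/38, 9/6) = 2.947 servings → $2.06.
orange only: max(112/52, 9/3) = 3 servings → $2.40.
sunflower seeds + black beans with both tight: 1.919 servings and 0.2209 servings → $1.50.
sunflower seeds + orange: the both-tight solution has a negative serving — not a feasible corner.
black beans + orange with both tight: 0.6667 servings and 1.667 servings → $1.80.
The minimum over all feasible corners is $1.50.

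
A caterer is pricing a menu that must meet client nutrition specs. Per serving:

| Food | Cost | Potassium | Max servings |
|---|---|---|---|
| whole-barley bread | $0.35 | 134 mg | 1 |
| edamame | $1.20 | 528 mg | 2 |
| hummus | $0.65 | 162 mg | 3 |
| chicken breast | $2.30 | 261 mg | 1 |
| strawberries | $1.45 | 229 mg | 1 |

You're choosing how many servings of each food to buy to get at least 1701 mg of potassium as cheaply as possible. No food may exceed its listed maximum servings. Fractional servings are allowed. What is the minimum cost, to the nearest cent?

Cost per mg of potassium: edamame $0.0023, whole-barley bread $0.0026, hummus $0.0040, strawberries $0.0063, chicken breast $0.0088.
Take 2 servings of edamame: +1056.0 mg potassium for $2.40 (total $2.40, still need 645.0 mg).
Take 1 serving of whole-barley bread: +134.0 mg potassium for $0.35 (total $2.75, still need 511.0 mg).
Take 3 servings of hummus: +486.0 mg potassium for $1.95 (total $4.70, still need 25.0 mg).
Take 0.1092 servings of strawberries: +25.0 mg potassium for $0.16 (total $4.86, still need 0.0 mg).
Filling from the cheapest source first is optimal under one linear minimum: $4.86.

$4.86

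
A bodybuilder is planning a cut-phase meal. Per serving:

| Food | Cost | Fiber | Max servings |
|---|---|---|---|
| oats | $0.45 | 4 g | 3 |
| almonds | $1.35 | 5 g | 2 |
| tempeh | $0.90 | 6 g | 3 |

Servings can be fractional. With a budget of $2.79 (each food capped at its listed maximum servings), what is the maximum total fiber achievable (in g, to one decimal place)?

Fiber per dollar: oats 8.889, tempeh 6.667, almonds 3.704.
Take 3 servings of oats: spends $1.35, +12.0 g fiber (running total 12.0 g).
Take 1.6 servings of tempeh: spends $1.44, +9.6 g fiber (running total 21.6 g).
Greedy by best ratio exhausts the cost allowance optimally: 21.6 g.

21.6 g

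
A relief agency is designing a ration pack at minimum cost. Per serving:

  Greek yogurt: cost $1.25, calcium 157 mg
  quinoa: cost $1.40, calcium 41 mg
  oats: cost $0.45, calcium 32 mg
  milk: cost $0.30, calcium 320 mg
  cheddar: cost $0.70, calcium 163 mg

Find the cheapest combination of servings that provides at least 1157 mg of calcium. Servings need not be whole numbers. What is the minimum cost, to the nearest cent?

Cost per mg of calcium: milk $0.0009, cheddar $0.0043, Greek yogurt $0.0080, oats $0.0141, quinoa $0.0341.
With no serving limits, use only milk: 1157 mg / 320 mg = 3.616 servings × $0.30 = $1.08.

$1.08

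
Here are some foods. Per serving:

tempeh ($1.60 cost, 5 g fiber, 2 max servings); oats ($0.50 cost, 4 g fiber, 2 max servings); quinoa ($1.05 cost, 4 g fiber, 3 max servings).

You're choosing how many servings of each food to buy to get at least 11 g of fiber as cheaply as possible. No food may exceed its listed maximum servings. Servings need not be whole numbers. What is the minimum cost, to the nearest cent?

$1.79

Cost per g of fiber: oats $0.1250, quinoa $0.2625, tempeh $0.3200.
Take 2 servings of oats: +8.0 g fiber for $1.00 (total $1.00, still need 3.0 g).
Take 0.75 servings of quinoa: +3.0 g fiber for $0.79 (total $1.79, still need 0.0 g).
Greedy by cheapest-per-g is optimal for a single linear constraint, so the minimum cost is $1.79.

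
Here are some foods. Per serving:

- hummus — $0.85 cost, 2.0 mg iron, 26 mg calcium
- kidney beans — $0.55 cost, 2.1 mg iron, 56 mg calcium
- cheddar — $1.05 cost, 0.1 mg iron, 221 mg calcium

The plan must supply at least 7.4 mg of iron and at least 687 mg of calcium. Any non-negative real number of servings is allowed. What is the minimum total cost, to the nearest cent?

Check every corner: each single food scaled to meet both minima, and each pair solved so both constraints bind.
hummus only: max(7.4/2.0, 687/26) = 26.42 servings → $22.46.
kidney beans only: max(7.4/2.1, 687/56) = 12.27 servings → $6.75.
cheddar only: max(7.4/0.1, 687/221) = 74 servings → $77.70.
hummus + kidney beans: intersection lies outside the first quadrant.
hummus + cheddar with both tight: 3.566 servings and 2.689 servings → $5.85.
kidney beans + cheddar with both tight: 3.417 servings and 2.243 servings → $4.23.
So the least-cost plan costs $4.23.

$4.23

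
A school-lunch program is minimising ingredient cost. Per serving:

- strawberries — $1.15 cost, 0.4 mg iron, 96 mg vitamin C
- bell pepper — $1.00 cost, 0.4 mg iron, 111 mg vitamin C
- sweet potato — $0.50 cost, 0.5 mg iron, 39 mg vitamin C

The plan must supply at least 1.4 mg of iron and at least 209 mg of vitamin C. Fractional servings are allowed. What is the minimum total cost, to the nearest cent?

$2.15

A basic optimal solution has at most two foods positive. Try each food alone and each pair with both targets met exactly.
strawberries only: max(1.4/0.4, 209/96) = 3.5 servings → $4.03.
bell pepper only: max(1.4/0.4, 209/111) = 3.5 servings → $3.50.
sweet potato only: max(1.4/0.5, 209/39) = 5.359 servings → $2.68.
strawberries + bell pepper: the both-tight solution has a negative serving — not a feasible corner.
strawberries + sweet potato with both tight: 1.54 servings and 1.568 servings → $2.56.
bell pepper + sweet potato with both tight: 1.251 servings and 1.799 servings → $2.15.
So the least-cost plan costs $2.15.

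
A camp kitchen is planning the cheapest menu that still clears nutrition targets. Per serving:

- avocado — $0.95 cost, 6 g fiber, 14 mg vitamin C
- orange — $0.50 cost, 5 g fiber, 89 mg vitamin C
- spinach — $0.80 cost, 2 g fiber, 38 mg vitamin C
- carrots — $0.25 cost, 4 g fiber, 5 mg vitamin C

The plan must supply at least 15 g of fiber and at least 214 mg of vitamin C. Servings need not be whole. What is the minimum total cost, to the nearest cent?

With two linear requirements the optimum uses one or two foods; enumerate the corners.
avocado only: max(15/6, 214/14) = 15.29 servings → $14.52.
orange only: max(15/5, 214/89) = 3 servings → $1.50.
spinach only: max(15/2, 214/38) = 7.5 servings → $6.00.
carrots only: max(15/4, 214/5) = 42.8 servings → $10.70.
avocado + orange with both tight: 0.5711 servings and 2.315 servings → $1.70.
avocado + spinach with both tight: 0.71 servings and 5.37 servings → $4.97.
avocado + carrots: the both-tight solution has a negative serving — not a feasible corner.
orange + spinach: intersection lies outside the first quadrant.
orange + carrots with both tight: 2.36 servings and 0.8006 servings → $1.38.
spinach + carrots with both tight: 5.5 servings and 1 serving → $4.65.
The minimum over all feasible corners is $1.38.

$1.38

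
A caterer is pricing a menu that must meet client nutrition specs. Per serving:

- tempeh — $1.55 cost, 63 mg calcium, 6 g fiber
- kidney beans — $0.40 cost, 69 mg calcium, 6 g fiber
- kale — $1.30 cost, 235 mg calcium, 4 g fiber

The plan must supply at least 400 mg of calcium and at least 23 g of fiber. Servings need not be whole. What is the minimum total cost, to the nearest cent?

$2.27

For a min-cost LP with two ≥-constraints, a basic feasible solution has at most two positive variables.
tempeh only: max(400/63, 23/6) = 6.349 servings → $9.84.
kidney beans only: max(400/69, 23/6) = 5.797 servings → $2.32.
kale only: max(400/235, 23/4) = 5.75 servings → $7.47.
tempeh + kidney beans: the both-tight solution has a negative serving — not a feasible corner.
tempeh + kale with both tight: 3.286 servings and 0.8212 servings → $6.16.
kidney beans + kale with both tight: 3.355 servings and 0.7169 servings → $2.27.
The minimum over all feasible corners is $2.27.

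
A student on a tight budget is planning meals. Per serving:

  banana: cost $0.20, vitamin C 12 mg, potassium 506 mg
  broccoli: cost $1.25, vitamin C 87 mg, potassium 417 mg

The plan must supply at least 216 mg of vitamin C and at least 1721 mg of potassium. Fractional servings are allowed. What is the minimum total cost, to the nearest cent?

$3.15

banana only: max(216/12, 1721/506) = 18 servings → $3.60.
broccoli only: max(216/87, 1721/417) = 4.127 servings → $5.16.
banana + broccoli with both tight: 1.529 servings and 2.272 servings → $3.15.
The minimum over all feasible corners is $3.15.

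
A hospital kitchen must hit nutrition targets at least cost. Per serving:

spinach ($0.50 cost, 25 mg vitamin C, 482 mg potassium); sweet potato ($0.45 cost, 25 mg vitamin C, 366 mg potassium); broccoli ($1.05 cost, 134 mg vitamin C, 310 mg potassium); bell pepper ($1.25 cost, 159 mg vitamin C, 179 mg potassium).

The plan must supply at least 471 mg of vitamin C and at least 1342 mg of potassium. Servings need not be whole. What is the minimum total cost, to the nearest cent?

$3.87

With two linear requirements the optimum uses one or two foods; enumerate the corners.
spinach only: max(471/25, 1342/482) = 18.84 servings → $9.42.
sweet potato only: max(471/25, 1342/366) = 18.84 servings → $8.48.
broccoli only: max(471/134, 1342/310) = 4.329 servings → $4.55.
bell pepper only: max(471/159, 1342/179) = 7.497 servings → $9.37.
spinach + sweet potato with both targets exact would need a negative amount; discard.
spinach + broccoli with both tight: 0.595 servings and 3.404 servings → $3.87.
spinach + bell pepper with both tight: 1.789 servings and 2.681 servings → $4.25.
sweet potato + broccoli with both tight: 0.819 servings and 3.362 servings → $3.90.
sweet potato + bell pepper with both tight: 2.403 servings and 2.584 servings → $4.31.
broccoli + bell pepper with both targets exact would need a negative amount; discard.
Cheapest feasible corner: $3.87.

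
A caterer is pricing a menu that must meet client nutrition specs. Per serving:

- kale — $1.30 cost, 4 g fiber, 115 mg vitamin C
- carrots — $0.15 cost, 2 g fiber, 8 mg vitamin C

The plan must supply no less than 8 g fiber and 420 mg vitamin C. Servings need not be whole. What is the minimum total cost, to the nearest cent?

$4.75

The cheapest plan sits at a corner of the feasible region — with two constraints it uses at most two foods.
kale only: max(8/4, 420/115) = 3.652 servings → $4.75.
carrots only: max(8/2, 420/8) = 52.5 servings → $7.88.
kale + carrots: the both-tight solution has a negative serving — not a feasible corner.
Cheapest feasible corner: $4.75.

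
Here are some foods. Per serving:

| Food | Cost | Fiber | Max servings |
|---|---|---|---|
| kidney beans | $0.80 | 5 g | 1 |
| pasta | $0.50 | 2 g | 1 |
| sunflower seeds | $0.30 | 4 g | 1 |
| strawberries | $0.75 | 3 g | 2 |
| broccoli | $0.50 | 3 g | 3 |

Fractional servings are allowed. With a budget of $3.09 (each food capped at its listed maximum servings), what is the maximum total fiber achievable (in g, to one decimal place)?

20.0 g

Fiber per dollar: sunflower seeds 13.33, kidney beans 6.25, broccoli 6, pasta 4, strawberries 4.
Take 1 serving of sunflower seeds: spends $0.30, +4.0 g fiber (running total 4.0 g).
Take 1 serving of kidney beans: spends $0.80, +5.0 g fiber (running total 9.0 g).
Take 3 servings of broccoli: spends $1.50, +9.0 g fiber (running total 18.0 g).
Take 0.98 servings of pasta: spends $0.49, +2.0 g fiber (running total 20.0 g).
Filling greedily by fiber-per-dollar is optimal for one linear limit, giving 20.0 g.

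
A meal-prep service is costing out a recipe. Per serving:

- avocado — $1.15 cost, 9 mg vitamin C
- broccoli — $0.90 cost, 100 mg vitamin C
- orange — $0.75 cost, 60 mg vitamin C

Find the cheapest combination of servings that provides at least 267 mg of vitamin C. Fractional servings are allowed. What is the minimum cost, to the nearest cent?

$2.40

Cost per mg of vitamin C: broccoli $0.0090, orange $0.0125, avocado $0.1278.
With no serving limits, use only broccoli: 267 mg / 100 mg = 2.67 servings × $0.90 = $2.40.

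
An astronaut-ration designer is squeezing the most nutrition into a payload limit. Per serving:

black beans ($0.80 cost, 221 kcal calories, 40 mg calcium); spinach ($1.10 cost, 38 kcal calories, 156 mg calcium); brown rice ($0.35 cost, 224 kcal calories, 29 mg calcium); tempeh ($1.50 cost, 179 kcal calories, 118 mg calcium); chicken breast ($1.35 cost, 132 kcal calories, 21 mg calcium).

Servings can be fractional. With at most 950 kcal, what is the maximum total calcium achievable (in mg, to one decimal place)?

3900.0 mg

Calcium per kcal: spinach 4.105, tempeh 0.6592, black beans 0.181, chicken breast 0.1591, brown rice 0.1295.
With no serving limits, spend the whole calories allowance on spinach: 950 kcal / 38 kcal × 156 mg = 3900.0 mg.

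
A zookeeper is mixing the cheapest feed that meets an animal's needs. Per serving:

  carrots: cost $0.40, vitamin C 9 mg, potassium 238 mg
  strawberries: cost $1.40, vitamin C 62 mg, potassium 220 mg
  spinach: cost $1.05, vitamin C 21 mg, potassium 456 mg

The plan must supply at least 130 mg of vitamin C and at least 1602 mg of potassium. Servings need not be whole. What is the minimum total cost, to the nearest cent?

Minimising a linear cost over {vitamin C ≥ 130, potassium ≥ 1602, servings ≥ 0} — the optimum is at a vertex, using one or two foods.
carrots only: max(130/9, 1602/238) = 14.44 servings → $5.78.
strawberries only: max(130/62, 1602/220) = 7.282 servings → $10.19.
spinach only: max(130/21, 1602/456) = 6.19 servings → $6.50.
carrots + strawberries with both tight: 5.536 servings and 1.293 servings → $4.02.
carrots + spinach: the both-tight solution has a negative serving — not a feasible corner.
strawberries + spinach with both tight: 1.084 servings and 2.99 servings → $4.66.
The minimum over all feasible corners is $4.02.

$4.02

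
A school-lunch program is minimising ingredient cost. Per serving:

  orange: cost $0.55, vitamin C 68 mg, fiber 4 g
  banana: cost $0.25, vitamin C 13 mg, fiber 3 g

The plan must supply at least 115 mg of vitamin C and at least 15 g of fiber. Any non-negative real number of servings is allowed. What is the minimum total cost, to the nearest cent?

$1.46

Check every corner: each single food scaled to meet both minima, and each pair solved so both constraints bind.
orange only: max(115/68, 15/4) = 3.75 servings → $2.06.
banana only: max(115/13, 15/3) = 8.846 servings → $2.21.
orange + banana with both tight: 0.9868 servings and 3.684 servings → $1.46.
Cheapest feasible corner: $1.46.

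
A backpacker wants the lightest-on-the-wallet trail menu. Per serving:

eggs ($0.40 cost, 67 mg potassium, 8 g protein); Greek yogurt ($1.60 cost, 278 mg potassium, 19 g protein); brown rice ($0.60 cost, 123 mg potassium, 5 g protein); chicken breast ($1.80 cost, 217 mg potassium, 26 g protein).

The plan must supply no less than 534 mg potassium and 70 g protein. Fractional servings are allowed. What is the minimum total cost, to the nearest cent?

$3.50

eggs only: max(534/67, 70/8) = 8.75 servings → $3.50.
Greek yogurt only: max(534/278, 70/19) = 3.684 servings → $5.89.
brown rice only: max(534/123, 70/5) = 14 servings → $8.40.
chicken breast only: max(534/217, 70/26) = 2.692 servings → $4.85.
eggs + Greek yogurt: the both-tight solution has a negative serving — not a feasible corner.
eggs + brown rice: intersection lies outside the first quadrant.
eggs + chicken breast: intersection lies outside the first quadrant.
Greek yogurt + brown rice with both targets exact would need a negative amount; discard.
Greek yogurt + chicken breast: intersection lies outside the first quadrant.
brown rice + chicken breast: intersection lies outside the first quadrant.
The minimum over all feasible corners is $3.50.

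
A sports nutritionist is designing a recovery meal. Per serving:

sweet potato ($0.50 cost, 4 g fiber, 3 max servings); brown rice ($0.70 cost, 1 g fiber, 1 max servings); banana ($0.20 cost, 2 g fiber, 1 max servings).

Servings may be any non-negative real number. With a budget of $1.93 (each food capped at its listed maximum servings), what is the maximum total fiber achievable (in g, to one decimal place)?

14.3 g

Fiber per dollar: banana 10, sweet potato 8, brown rice 1.429.
Take 1 serving of banana: spends $0.20, +2.0 g fiber (running total 2.0 g).
Take 3 servings of sweet potato: spends $1.50, +12.0 g fiber (running total 14.0 g).
Take 0.3286 servings of brown rice: spends $0.23, +0.3 g fiber (running total 14.3 g).
Filling greedily by fiber-per-dollar is optimal for one linear limit, giving 14.3 g.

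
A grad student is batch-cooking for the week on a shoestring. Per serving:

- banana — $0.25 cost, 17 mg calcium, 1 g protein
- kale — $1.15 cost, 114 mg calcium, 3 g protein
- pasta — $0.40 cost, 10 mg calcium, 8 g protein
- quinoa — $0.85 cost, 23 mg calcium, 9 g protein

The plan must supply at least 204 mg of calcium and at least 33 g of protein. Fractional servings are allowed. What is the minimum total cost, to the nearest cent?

For a min-cost LP with two ≥-constraints, a basic feasible solution has at most two positive variables.
banana only: max(204/17, 33/1) = 33 servings → $8.25.
kale only: max(204/114, 33/3) = 11 servings → $12.65.
pasta only: max(204/10, 33/8) = 20.4 servings → $8.16.
quinoa only: max(204/23, 33/9) = 8.87 servings → $7.54.
banana + kale: intersection lies outside the first quadrant.
banana + pasta with both tight: 10.33 servings and 2.833 servings → $3.72.
banana + quinoa with both tight: 8.285 servings and 2.746 servings → $4.41.
kale + pasta with both tight: 1.476 servings and 3.571 servings → $3.13.
kale + quinoa with both tight: 1.125 servings and 3.292 servings → $4.09.
pasta + quinoa with both targets exact would need a negative amount; discard.
Cheapest feasible corner: $3.13.

$3.13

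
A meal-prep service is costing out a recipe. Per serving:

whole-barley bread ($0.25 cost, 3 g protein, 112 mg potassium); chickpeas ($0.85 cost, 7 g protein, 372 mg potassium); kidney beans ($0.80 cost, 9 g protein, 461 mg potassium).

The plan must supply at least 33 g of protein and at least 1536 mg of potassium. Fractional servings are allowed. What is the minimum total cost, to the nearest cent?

whole-barley bread only: max(33/3, 1536/112) = 13.71 servings → $3.43.
chickpeas only: max(33/7, 1536/372) = 4.714 servings → $4.01.
kidney beans only: max(33/9, 1536/461) = 3.667 servings → $2.93.
whole-barley bread + chickpeas with both tight: 4.59 servings and 2.747 servings → $3.48.
whole-barley bread + kidney beans with both tight: 3.704 servings and 2.432 servings → $2.87.
chickpeas + kidney beans: intersection lies outside the first quadrant.
Cheapest feasible corner: $2.87.

$2.87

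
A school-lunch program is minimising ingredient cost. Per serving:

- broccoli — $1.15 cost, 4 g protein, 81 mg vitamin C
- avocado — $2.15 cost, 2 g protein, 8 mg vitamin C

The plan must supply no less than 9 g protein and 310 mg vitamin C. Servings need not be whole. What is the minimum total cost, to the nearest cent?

Two binding constraints pin down two serving amounts, so the optimal mix uses at most two foods. The candidates are each food alone (scaled to the tighter of protein/vitamin C) and each pair with both constraints tight.
broccoli only: max(9/4, 310/81) = 3.827 servings → $4.40.
avocado only: max(9/2, 310/8) = 38.75 servings → $83.31.
broccoli + avocado: intersection lies outside the first quadrant.
Cheapest feasible corner: $4.40.

$4.40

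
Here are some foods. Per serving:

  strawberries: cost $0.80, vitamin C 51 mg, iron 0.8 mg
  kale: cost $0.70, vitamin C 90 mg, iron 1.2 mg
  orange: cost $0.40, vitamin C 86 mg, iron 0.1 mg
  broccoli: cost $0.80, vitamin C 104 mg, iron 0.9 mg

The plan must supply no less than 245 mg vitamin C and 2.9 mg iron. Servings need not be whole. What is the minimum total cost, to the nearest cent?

$1.81

At the optimum either one food covers both requirements or two foods hit both targets exactly; no other combination can be cheaper.
strawberries only: max(245/51, 2.9/0.8) = 4.804 servings → $3.84.
kale only: max(245/90, 2.9/1.2) = 2.722 servings → $1.91.
orange only: max(245/86, 2.9/0.1) = 29 servings → $11.60.
broccoli only: max(245/104, 2.9/0.9) = 3.222 servings → $2.58.
strawberries + kale: the both-tight solution has a negative serving — not a feasible corner.
strawberries + orange with both tight: 3.531 servings and 0.7551 servings → $3.13.
strawberries + broccoli with both tight: 2.174 servings and 1.29 servings → $2.77.
kale + orange with both tight: 2.387 servings and 0.3503 servings → $1.81.
kale + broccoli with both tight: 1.852 servings and 0.7534 servings → $1.90.
orange + broccoli: the both-tight solution has a negative serving — not a feasible corner.
So the least-cost plan costs $1.81.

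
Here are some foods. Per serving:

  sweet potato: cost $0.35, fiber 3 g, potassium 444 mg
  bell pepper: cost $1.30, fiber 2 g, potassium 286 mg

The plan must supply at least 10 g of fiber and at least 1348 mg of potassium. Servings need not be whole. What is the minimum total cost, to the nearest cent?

$1.17

This is a tiny linear program; its minimum lies at a vertex of the feasible set. List the vertices and price them.
sweet potato only: max(10/3, 1348/444) = 3.333 servings → $1.17.
bell pepper only: max(10/2, 1348/286) = 5 servings → $6.50.
sweet potato + bell pepper: the both-tight solution has a negative serving — not a feasible corner.
The minimum over all feasible corners is $1.17.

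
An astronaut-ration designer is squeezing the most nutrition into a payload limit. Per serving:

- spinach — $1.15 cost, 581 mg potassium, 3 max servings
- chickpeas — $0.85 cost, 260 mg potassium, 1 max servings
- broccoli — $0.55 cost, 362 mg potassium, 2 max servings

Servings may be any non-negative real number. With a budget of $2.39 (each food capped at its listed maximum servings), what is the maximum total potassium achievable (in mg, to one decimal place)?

1375.7 mg

Potassium per dollar: broccoli 658.2, spinach 505.2, chickpeas 305.9.
Take 2 servings of broccoli: spends $1.10, +724.0 mg potassium (running total 724.0 mg).
Take 1.122 servings of spinach: spends $1.29, +651.7 mg potassium (running total 1375.7 mg).
Greedy by best ratio exhausts the cost allowance optimally: 1375.7 mg.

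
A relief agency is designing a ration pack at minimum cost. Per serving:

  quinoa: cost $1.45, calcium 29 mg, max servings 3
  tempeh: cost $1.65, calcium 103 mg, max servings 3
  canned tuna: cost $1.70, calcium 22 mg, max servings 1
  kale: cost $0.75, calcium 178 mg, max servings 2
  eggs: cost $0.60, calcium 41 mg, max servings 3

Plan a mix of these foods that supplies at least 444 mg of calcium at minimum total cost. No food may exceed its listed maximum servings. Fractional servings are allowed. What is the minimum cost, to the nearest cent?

Cost per mg of calcium: kale $0.0042, eggs $0.0146, tempeh $0.0160, quinoa $0.0500, canned tuna $0.0773.
Take 2 servings of kale: +356.0 mg calcium for $1.50 (total $1.50, still need 88.0 mg).
Take 2.146 servings of eggs: +88.0 mg calcium for $1.29 (total $2.79, still need 0.0 mg).
Filling from the cheapest source first is optimal under one linear minimum: $2.79.

$2.79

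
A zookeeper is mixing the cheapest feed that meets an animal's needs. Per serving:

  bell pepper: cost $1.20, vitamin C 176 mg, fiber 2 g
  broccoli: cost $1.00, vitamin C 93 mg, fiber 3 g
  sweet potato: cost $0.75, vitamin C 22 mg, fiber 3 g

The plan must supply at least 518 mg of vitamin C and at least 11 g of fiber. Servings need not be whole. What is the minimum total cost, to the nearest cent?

$4.49

bell pepper only: max(518/176, 11/2) = 5.5 servings → $6.60.
broccoli only: max(518/93, 11/3) = 5.57 servings → $5.57.
sweet potato only: max(518/22, 11/3) = 23.55 servings → $17.66.
bell pepper + broccoli with both tight: 1.553 servings and 2.632 servings → $4.49.
bell pepper + sweet potato with both tight: 2.711 servings and 1.86 servings → $4.65.
broccoli + sweet potato with both targets exact would need a negative amount; discard.
The minimum over all feasible corners is $4.49.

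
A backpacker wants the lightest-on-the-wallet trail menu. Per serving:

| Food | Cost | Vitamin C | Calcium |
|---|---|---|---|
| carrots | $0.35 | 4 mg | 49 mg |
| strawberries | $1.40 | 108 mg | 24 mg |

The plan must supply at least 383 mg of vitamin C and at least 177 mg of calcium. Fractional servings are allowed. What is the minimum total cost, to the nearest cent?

$5.53

Check every corner: each single food scaled to meet both minima, and each pair solved so both constraints bind.
carrots only: max(383/4, 177/49) = 95.75 servings → $33.51.
strawberries only: max(383/108, 177/24) = 7.375 servings → $10.32.
carrots + strawberries with both tight: 1.91 servings and 3.476 servings → $5.53.
Cheapest feasible corner: $5.53.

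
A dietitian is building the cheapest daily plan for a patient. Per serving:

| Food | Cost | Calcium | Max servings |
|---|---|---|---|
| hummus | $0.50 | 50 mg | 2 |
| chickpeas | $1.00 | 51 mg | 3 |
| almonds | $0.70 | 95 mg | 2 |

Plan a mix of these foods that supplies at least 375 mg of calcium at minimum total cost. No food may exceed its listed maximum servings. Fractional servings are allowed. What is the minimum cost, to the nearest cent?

$4.07

Cost per mg of calcium: almonds $0.0074, hummus $0.0100, chickpeas $0.0196.
Take 2 servings of almonds: +190.0 mg calcium for $1.40 (total $1.40, still need 185.0 mg).
Take 2 servings of hummus: +100.0 mg calcium for $1.00 (total $2.40, still need 85.0 mg).
Take 1.667 servings of chickpeas: +85.0 mg calcium for $1.67 (total $4.07, still need 0.0 mg).
Greedy by cheapest-per-mg is optimal for a single linear constraint, so the minimum cost is $4.07.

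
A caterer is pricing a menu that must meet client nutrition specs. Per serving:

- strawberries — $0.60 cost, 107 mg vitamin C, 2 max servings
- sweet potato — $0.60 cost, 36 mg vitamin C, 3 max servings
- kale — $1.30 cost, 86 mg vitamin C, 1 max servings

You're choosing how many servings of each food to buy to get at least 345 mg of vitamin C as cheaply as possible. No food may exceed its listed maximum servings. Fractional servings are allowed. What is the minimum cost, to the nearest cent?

$3.25

Cost per mg of vitamin C: strawberries $0.0056, kale $0.0151, sweet potato $0.0167.
Take 2 servings of strawberries: +214.0 mg vitamin C for $1.20 (total $1.20, still need 131.0 mg).
Take 1 serving of kale: +86.0 mg vitamin C for $1.30 (total $2.50, still need 45.0 mg).
Take 1.25 servings of sweet potato: +45.0 mg vitamin C for $0.75 (total $3.25, still need 0.0 mg).
Greedy by cheapest-per-mg is optimal for a single linear constraint, so the minimum cost is $3.25.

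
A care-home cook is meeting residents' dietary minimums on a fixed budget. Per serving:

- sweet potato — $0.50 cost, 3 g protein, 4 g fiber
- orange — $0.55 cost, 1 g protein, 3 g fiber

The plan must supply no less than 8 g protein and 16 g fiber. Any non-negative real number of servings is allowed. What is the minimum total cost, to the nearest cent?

sweet potato only: max(8/3, 16/4) = 4 servings → $2.00.
orange only: max(8/1, 16/3) = 8 servings → $4.40.
sweet potato + orange with both tight: 1.6 servings and 3.2 servings → $2.56.
The minimum over all feasible corners is $2.00.

$2.00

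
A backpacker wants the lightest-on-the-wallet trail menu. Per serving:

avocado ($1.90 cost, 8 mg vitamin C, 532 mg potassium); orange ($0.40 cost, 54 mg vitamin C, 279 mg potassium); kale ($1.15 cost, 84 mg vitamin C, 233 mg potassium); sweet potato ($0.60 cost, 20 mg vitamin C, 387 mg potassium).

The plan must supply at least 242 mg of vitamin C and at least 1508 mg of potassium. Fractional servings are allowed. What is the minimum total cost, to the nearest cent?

Minimising a linear cost over {vitamin C ≥ 242, potassium ≥ 1508, servings ≥ 0} — the optimum is at a vertex, using one or two foods.
avocado only: max(242/8, 1508/532) = 30.25 servings → $57.48.
orange only: max(242/54, 1508/279) = 5.405 servings → $2.16.
kale only: max(242/84, 1508/233) = 6.472 servings → $7.44.
sweet potato only: max(242/20, 1508/387) = 12.1 servings → $7.26.
avocado + orange with both tight: 0.5251 servings and 4.404 servings → $2.76.
avocado + kale with both tight: 1.641 servings and 2.725 servings → $6.25.
avocado + sweet potato with both targets exact would need a negative amount; discard.
orange + kale: the both-tight solution has a negative serving — not a feasible corner.
orange + sweet potato with both tight: 4.145 servings and 0.9083 servings → $2.20.
kale + sweet potato with both tight: 2.28 servings and 2.524 servings → $4.14.
The minimum over all feasible corners is $2.16.

$2.16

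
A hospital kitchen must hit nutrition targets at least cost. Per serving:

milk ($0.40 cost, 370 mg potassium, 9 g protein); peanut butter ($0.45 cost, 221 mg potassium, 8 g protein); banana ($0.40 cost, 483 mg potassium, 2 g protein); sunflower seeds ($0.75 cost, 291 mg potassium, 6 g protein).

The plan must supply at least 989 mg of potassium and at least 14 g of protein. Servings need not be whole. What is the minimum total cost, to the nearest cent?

$0.94

For a min-cost LP with two ≥-constraints, a basic feasible solution has at most two positive variables.
milk only: max(989/370, 14/9) = 2.673 servings → $1.07.
peanut butter only: max(989/221, 14/8) = 4.475 servings → $2.01.
banana only: max(989/483, 14/2) = 7 servings → $2.80.
sunflower seeds only: max(989/291, 14/6) = 3.399 servings → $2.55.
milk + peanut butter: the both-tight solution has a negative serving — not a feasible corner.
milk + banana with both tight: 1.326 servings and 1.032 servings → $0.94.
milk + sunflower seeds: the both-tight solution has a negative serving — not a feasible corner.
peanut butter + banana with both tight: 1.398 servings and 1.408 servings → $1.19.
peanut butter + sunflower seeds: the both-tight solution has a negative serving — not a feasible corner.
banana + sunflower seeds with both tight: 0.8031 servings and 2.066 servings → $1.87.
The minimum over all feasible corners is $0.94.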